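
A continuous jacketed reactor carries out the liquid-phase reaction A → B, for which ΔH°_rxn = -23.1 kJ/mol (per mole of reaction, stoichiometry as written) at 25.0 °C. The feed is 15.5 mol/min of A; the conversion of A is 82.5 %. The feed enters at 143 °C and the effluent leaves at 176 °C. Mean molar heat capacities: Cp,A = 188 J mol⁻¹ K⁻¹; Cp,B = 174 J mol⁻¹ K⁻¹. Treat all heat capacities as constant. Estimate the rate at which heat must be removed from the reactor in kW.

Q_out = 3.77 kW

Extent of reaction ξ = 0.825 × 15.5 = 12.787 mol/min
Reaction term: ξ·ΔH°_rxn = 12.787 × -23.1 = -295.39 kJ/min
Sensible, feed 143→25 °C: -343.85 kJ/min
Outlet flows (mol/min): A 2.7125, B 12.787
Sensible, products 25→176 °C: 412.98 kJ/min
Q = ΔH = -226.26 kJ/min = -3.771 kW
Heat removed = 3.771 kW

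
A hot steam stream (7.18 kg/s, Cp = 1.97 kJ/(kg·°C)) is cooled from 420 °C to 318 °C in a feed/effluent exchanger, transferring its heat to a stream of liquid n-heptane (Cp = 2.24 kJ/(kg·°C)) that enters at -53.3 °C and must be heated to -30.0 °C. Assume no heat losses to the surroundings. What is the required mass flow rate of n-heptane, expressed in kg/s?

ṁ_c = 27.6 kg/s

Heat released by hot stream: Q = 7.18 × 1.97 × (420 − 318) = 1442.7 kJ/s
Energy balance on cold side (adiabatic exchanger): Q = ṁ_c·Cp_c·(T_c,out − T_c,in)
ṁ_c = 1442.7 / [2.24 × (-30.0 − -53.3)] = 27.643 kg/s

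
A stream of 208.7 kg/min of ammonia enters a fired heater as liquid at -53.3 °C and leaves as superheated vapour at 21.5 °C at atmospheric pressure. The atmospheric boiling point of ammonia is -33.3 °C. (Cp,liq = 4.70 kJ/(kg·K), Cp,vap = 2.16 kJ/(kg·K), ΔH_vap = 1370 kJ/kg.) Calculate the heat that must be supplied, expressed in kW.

liquid -53.3→-33.3 °C: 94 kJ/kg
vaporisation at -33.3 °C: 1370 kJ/kg
vapour -33.3→21.5 °C: 118.37 kJ/kg
Δh = 94 + 1370 + 118.37 = 1582.4 kJ/kg
Q = ṁ·Δh = 208.7 kg/min × 1582.4 kJ/kg = 330240 kJ/min
|Q| = 5504 kW

Q = 5500 kW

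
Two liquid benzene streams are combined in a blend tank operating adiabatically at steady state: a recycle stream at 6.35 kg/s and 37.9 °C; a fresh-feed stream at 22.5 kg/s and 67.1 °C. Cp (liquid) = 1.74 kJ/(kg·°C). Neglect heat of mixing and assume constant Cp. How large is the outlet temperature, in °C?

T_out = 60.7 °C

Adiabatic, steady state ⇒ Σ ṁᵢCp,ᵢ(T_out − Tᵢ) = 0
T_out = Σ ṁᵢCp,ᵢTᵢ / Σ ṁᵢCp,ᵢ
      = 3045.7 / 50.199 = 60.673 °C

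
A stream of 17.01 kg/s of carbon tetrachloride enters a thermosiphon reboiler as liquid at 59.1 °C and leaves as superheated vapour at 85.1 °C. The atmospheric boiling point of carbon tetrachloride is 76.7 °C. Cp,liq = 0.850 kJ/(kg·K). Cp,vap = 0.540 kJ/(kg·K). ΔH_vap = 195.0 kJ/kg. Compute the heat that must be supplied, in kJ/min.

Q = 219000 kJ/min

liquid 59.1→76.7 °C: 14.96 kJ/kg
vaporisation at 76.7 °C: 195 kJ/kg
vapour 76.7→85.1 °C: 4.536 kJ/kg
Δh = 14.96 + 195 + 4.536 = 214.5 kJ/kg
Q = ṁ·Δh = 17.01 kg/s × 214.5 kJ/kg = 3648.6 kJ/s
|Q| = 3648.6 kW = 218910 kJ/min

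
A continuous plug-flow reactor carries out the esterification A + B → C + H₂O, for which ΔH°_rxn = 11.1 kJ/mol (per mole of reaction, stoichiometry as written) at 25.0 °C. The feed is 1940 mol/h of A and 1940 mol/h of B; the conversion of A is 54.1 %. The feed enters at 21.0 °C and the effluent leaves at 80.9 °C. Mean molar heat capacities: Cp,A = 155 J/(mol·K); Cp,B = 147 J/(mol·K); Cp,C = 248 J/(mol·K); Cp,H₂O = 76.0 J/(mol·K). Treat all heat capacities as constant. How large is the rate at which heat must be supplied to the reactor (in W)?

Extent of reaction ξ = 0.541 × 1940 = 1049.5 mol/h
Reaction term: ξ·ΔH°_rxn = 1049.5 × 11.1 = 11650 kJ/h
Sensible, feed 21.0→25 °C: 2343.5 kJ/h
Outlet flows (mol/h): A 890.46, B 890.46, C 1049.5, H₂O 1049.5
Sensible, products 25→80.9 °C: 34041 kJ/h
Q = ΔH = 48035 kJ/h = 13.343 kW
Heat supplied = 13343 W

Q_in = 13300 W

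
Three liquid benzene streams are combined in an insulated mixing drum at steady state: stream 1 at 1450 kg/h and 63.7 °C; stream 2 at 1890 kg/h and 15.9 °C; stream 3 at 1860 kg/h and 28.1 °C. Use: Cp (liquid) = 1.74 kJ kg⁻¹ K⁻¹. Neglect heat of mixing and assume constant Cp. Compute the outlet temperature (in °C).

T_out = 33.6 °C

No heat crosses the boundary, so H_out = H_in.
T_out = Σ ṁᵢCp,ᵢTᵢ / Σ ṁᵢCp,ᵢ
      = 303950 / 9048 = 33.593 °C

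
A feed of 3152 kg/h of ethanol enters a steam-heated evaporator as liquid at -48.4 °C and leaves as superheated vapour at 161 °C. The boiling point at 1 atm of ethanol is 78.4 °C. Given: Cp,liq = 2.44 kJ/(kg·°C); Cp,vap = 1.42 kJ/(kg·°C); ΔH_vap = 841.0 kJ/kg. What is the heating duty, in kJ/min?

Q = 66600 kJ/min

liquid -48.4→78.4 °C: 309.39 kJ/kg
vaporisation at 78.4 °C: 841 kJ/kg
vapour 78.4→161 °C: 117.29 kJ/kg
Δh = 309.39 + 841 + 117.29 = 1267.7 kJ/kg
Q = ṁ·Δh = 3152 kg/h × 1267.7 kJ/kg = 3.9957e+06 kJ/h
|Q| = 1109.9 kW = 66596 kJ/min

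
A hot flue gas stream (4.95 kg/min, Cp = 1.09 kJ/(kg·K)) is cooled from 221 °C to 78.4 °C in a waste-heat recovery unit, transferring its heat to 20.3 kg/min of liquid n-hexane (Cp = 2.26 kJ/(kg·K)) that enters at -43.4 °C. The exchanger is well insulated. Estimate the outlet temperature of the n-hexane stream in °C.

Heat released by hot stream: Q = 4.95 × 1.09 × (221 − 78.4) = 769.4 kJ/min
Energy balance on cold side (adiabatic exchanger): Q = ṁ_c·Cp_c·(T_c,out − T_c,in)
T_c,out = -43.4 + 769.4/(20.3 × 2.26) = -26.629 °C

T_c,out = -26.6 °C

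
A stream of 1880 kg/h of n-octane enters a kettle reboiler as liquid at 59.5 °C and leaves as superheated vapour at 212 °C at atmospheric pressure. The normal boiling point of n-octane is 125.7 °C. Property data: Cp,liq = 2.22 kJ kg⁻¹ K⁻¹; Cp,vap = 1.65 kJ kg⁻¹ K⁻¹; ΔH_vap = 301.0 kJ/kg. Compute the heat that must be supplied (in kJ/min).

Q = 18500 kJ/min

liquid 59.5→125.7 °C: 146.96 kJ/kg
vaporisation at 125.7 °C: 301 kJ/kg
vapour 125.7→212 °C: 142.39 kJ/kg
Δh = 146.96 + 301 + 142.39 = 590.36 kJ/kg
Q = ṁ·Δh = 1880 kg/h × 590.36 kJ/kg = 1.1099e+06 kJ/h
|Q| = 308.3 kW = 18498 kJ/min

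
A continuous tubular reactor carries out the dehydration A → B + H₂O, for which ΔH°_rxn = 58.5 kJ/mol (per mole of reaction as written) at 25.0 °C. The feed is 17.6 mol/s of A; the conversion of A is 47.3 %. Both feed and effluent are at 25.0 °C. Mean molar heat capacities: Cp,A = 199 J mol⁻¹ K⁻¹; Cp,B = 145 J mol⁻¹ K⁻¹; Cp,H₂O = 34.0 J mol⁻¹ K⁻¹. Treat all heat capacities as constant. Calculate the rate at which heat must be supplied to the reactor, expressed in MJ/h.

Extent of reaction ξ = 0.473 × 17.6 = 8.3248 mol/s
Reaction term: ξ·ΔH°_rxn = 8.3248 × 58.5 = 487 kJ/s
Q = ΔH = 487 kJ/s = 487 kW
Heat supplied = 1753.2 MJ/h

Q_in = 1750 MJ/h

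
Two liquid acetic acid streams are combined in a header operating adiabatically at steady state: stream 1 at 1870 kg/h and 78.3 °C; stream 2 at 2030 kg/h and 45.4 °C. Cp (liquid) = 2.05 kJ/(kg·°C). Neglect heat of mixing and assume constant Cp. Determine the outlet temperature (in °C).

No heat crosses the boundary, so H_out = H_in.
T_out = Σ ṁᵢCp,ᵢTᵢ / Σ ṁᵢCp,ᵢ
      = 489100 / 7995 = 61.175 °C

T_out = 61.2 °C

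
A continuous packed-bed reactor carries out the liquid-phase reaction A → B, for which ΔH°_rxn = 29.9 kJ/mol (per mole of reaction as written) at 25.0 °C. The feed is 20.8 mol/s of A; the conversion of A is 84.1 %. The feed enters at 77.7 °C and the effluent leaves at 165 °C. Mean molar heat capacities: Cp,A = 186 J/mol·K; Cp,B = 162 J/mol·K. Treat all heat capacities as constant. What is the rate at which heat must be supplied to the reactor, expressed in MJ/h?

Q_in = 2890 MJ/h

Extent of reaction ξ = 0.841 × 20.8 = 17.493 mol/s
Reaction term: ξ·ΔH°_rxn = 17.493 × 29.9 = 523.03 kJ/s
Sensible, feed 77.7→25 °C: -203.89 kJ/s
Outlet flows (mol/s): A 3.3072, B 17.493
Sensible, products 25→165 °C: 482.86 kJ/s
Q = ΔH = 802.01 kJ/s = 802.01 kW
Heat supplied = 2887.2 MJ/h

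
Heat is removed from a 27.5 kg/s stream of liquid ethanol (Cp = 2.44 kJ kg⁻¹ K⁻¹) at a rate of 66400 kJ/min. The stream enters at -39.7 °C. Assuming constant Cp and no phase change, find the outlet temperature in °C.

Q = 66400 kJ/min = 1106.7 kJ/s
ΔT = Q/(ṁ·Cp) = 1106.7/(27.5×2.44) = 16.493 K
T_out = -39.7 − 16.493 = -56.193 °C

T_out = -56.2 °C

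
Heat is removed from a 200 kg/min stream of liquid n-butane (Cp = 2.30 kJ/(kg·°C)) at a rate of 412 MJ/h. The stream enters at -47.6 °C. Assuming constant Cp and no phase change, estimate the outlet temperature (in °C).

Q = 412 MJ/h = 6866.7 kJ/min
ΔT = Q/(ṁ·Cp) = 6866.7/(200×2.30) = 14.928 K
T_out = -47.6 − 14.928 = -62.528 °C

T_out = -62.5 °C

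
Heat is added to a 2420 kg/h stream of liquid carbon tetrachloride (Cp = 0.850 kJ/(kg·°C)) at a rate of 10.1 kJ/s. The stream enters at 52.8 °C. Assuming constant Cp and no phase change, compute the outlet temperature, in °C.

T_out = 70.5 °C

Q = 10.1 kJ/s = 36360 kJ/h
ΔT = Q/(ṁ·Cp) = 36360/(2420×0.850) = 17.676 K
T_out = 52.8 + 17.676 = 70.476 °C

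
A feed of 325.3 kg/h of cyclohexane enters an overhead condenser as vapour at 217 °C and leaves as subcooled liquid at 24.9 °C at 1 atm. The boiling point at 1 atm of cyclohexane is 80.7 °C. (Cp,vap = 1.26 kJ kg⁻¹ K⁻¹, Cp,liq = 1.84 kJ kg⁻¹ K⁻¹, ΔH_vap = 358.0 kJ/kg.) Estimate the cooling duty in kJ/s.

vapour 217→80.7 °C: -171.74 kJ/kg
condensation at 80.7 °C: -358 kJ/kg
liquid 80.7→24.9 °C: -102.67 kJ/kg
Δh = -171.74 + -358 + -102.67 = -632.41 kJ/kg
Q = ṁ·Δh = 325.3 kg/h × -632.41 kJ/kg = -205720 kJ/h
|Q| = 57.145 kW

Q_c = 57.1 kJ/s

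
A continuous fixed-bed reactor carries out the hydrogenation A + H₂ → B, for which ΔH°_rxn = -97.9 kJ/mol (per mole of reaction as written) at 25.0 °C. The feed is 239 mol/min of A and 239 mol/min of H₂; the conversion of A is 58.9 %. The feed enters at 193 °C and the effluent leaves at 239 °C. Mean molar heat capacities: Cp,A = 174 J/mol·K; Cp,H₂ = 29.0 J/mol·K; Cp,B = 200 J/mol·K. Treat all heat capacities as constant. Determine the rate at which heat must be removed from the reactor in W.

Extent of reaction ξ = 0.589 × 239 = 140.77 mol/min
Reaction term: ξ·ΔH°_rxn = 140.77 × -97.9 = -13781 kJ/min
Sensible, feed 193→25 °C: -8150.9 kJ/min
Outlet flows (mol/min): A 98.229, H₂ 98.229, B 140.77
Sensible, products 25→239 °C: 10292 kJ/min
Q = ΔH = -11640 kJ/min = -194 kW
Heat removed = 194000 W

Q_out = 194000 W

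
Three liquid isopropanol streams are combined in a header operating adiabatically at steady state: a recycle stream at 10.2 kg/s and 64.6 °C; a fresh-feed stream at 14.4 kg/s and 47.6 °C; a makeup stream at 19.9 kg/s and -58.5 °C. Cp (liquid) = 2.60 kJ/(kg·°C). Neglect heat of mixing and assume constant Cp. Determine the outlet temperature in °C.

T_out = 4.05 °C

No heat crosses the boundary, so H_out = H_in.
Σ ṁᵢCp,ᵢTᵢ = 10.2×2.60×64.6 + 14.4×2.60×47.6 + 19.9×2.60×-58.5 = 468.55
Σ ṁᵢCp,ᵢ = 10.2×2.60 + 14.4×2.60 + 19.9×2.60 = 115.7
T_out = 468.55 / 115.7 = 4.0497 °C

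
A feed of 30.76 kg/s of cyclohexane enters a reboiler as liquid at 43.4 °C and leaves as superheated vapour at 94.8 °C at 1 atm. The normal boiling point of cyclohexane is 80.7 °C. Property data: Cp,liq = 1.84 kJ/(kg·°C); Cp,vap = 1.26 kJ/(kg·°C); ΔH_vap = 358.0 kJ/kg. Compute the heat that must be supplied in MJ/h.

liquid 43.4→80.7 °C: 68.632 kJ/kg
vaporisation at 80.7 °C: 358 kJ/kg
vapour 80.7→94.8 °C: 17.766 kJ/kg
Δh = 68.632 + 358 + 17.766 = 444.4 kJ/kg
Q = ṁ·Δh = 30.76 kg/s × 444.4 kJ/kg = 13670 kJ/s
|Q| = 13670 kW = 49211 MJ/h

Q = 49200 MJ/h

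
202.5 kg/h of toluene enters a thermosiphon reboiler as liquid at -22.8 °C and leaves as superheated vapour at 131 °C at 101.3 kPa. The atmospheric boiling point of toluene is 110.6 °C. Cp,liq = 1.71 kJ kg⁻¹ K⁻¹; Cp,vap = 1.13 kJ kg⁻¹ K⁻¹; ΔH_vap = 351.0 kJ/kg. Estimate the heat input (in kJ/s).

Q = 33.9 kJ/s

liquid -22.8→110.6 °C: 228.11 kJ/kg
vaporisation at 110.6 °C: 351 kJ/kg
vapour 110.6→131 °C: 23.052 kJ/kg
Δh = 228.11 + 351 + 23.052 = 602.17 kJ/kg
Q = ṁ·Δh = 202.5 kg/h × 602.17 kJ/kg = 121940 kJ/h
|Q| = 33.872 kW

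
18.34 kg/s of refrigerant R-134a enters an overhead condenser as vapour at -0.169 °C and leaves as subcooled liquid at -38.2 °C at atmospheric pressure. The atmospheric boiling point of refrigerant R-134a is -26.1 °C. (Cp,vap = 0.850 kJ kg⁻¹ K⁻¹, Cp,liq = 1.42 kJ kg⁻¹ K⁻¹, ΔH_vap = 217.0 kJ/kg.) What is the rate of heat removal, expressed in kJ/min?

Q_c = 282000 kJ/min

vapour -0.169→-26.1 °C: -22.041 kJ/kg
condensation at -26.1 °C: -217 kJ/kg
liquid -26.1→-38.2 °C: -17.182 kJ/kg
Δh = -22.041 + -217 + -17.182 = -256.22 kJ/kg
Q = ṁ·Δh = 18.34 kg/s × -256.22 kJ/kg = -4699.1 kJ/s
|Q| = 4699.1 kW = 281950 kJ/min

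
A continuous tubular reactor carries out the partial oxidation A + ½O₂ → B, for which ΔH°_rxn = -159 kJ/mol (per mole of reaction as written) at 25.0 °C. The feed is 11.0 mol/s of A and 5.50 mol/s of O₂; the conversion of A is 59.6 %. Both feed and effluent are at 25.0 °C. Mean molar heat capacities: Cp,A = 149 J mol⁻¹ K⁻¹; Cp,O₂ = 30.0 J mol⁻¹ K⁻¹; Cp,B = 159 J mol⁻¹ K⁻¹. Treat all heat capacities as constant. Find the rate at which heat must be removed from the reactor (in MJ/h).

Extent of reaction ξ = 0.596 × 11.0 = 6.556 mol/s
Reaction term: ξ·ΔH°_rxn = 6.556 × -159 = -1042.4 kJ/s
Q = ΔH = -1042.4 kJ/s = -1042.4 kW
Heat removed = 3752.7 MJ/h

Q_out = 3750 MJ/h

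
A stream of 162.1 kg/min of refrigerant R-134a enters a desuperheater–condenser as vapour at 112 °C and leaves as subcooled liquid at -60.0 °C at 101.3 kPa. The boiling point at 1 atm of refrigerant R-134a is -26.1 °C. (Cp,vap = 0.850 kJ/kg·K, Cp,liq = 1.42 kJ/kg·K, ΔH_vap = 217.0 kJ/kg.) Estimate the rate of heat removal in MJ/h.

Q_c = 3720 MJ/h

vapour 112→-26.1 °C: -117.38 kJ/kg
condensation at -26.1 °C: -217 kJ/kg
liquid -26.1→-60.0 °C: -48.138 kJ/kg
Δh = -117.38 + -217 + -48.138 = -382.52 kJ/kg
Q = ṁ·Δh = 162.1 kg/min × -382.52 kJ/kg = -62007 kJ/min
|Q| = 1033.4 kW = 3720.4 MJ/h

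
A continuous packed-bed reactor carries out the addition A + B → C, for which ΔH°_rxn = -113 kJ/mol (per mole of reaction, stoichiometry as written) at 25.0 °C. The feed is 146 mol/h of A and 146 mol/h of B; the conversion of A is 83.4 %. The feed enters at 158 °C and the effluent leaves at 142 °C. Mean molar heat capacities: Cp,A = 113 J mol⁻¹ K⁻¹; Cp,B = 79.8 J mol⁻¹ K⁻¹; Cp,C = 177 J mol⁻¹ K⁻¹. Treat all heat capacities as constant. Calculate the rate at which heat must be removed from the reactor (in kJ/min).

Q_out = 241 kJ/min

Extent of reaction ξ = 0.834 × 146 = 121.76 mol/h
Reaction term: ξ·ΔH°_rxn = 121.76 × -113 = -13759 kJ/h
Sensible, feed 158→25 °C: -3743.8 kJ/h
Outlet flows (mol/h): A 24.236, B 24.236, C 121.76
Sensible, products 25→142 °C: 3068.3 kJ/h
Q = ΔH = -14435 kJ/h = -4.0097 kW
Heat removed = 240.58 kJ/min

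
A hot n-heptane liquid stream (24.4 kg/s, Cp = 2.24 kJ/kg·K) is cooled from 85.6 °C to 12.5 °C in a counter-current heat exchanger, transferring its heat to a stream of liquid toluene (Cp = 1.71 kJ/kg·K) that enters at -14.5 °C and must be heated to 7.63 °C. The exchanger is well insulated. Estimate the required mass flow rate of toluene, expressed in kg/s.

ṁ_c = 106 kg/s

Heat released by hot stream: Q = 24.4 × 2.24 × (85.6 − 12.5) = 3995.4 kJ/s
Energy balance on cold side (adiabatic exchanger): Q = ṁ_c·Cp_c·(T_c,out − T_c,in)
ṁ_c = 3995.4 / [1.71 × (7.63 − -14.5)] = 105.58 kg/s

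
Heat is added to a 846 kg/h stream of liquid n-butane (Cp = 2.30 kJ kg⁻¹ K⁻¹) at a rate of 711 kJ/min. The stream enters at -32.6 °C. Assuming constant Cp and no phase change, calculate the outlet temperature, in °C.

Q = 711 kJ/min = 42660 kJ/h
ΔT = Q/(ṁ·Cp) = 42660/(846×2.30) = 21.924 K
T_out = -32.6 + 21.924 = -10.676 °C

T_out = -10.7 °C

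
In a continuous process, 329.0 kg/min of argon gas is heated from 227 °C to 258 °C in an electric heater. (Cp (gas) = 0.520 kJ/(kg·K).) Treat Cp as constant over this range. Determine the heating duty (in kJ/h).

Q = 318000 kJ/h

Q = ṁ·Cp·ΔT = 329.0 × 0.520 × (258 − 227) = 5303.5 kJ/min
Converting: 5303.5 / 60 s = 88.391 kW
Heating duty = 318210 kJ/h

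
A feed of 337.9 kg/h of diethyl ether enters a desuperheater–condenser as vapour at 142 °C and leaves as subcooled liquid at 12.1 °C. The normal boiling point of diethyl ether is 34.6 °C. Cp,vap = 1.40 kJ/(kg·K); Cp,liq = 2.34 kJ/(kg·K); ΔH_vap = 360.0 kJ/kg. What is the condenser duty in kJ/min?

Q_c = 3170 kJ/min

vapour 142→34.6 °C: -150.36 kJ/kg
condensation at 34.6 °C: -360 kJ/kg
liquid 34.6→12.1 °C: -52.65 kJ/kg
Δh = -150.36 + -360 + -52.65 = -563.01 kJ/kg
Q = ṁ·Δh = 337.9 kg/h × -563.01 kJ/kg = -190240 kJ/h
|Q| = 52.845 kW = 3170.7 kJ/min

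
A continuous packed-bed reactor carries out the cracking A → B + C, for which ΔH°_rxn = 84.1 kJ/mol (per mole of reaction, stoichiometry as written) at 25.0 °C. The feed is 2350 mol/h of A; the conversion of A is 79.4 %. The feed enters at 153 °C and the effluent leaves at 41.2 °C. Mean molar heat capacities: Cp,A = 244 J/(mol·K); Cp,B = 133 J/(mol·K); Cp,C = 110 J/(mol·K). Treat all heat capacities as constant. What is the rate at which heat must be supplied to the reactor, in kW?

Q_in = 25.8 kW

Extent of reaction ξ = 0.794 × 2350 = 1865.9 mol/h
Reaction term: ξ·ΔH°_rxn = 1865.9 × 84.1 = 156920 kJ/h
Sensible, feed 153→25 °C: -73395 kJ/h
Outlet flows (mol/h): A 484.1, B 1865.9, C 1865.9
Sensible, products 25→41.2 °C: 9258.9 kJ/h
Q = ΔH = 92786 kJ/h = 25.774 kW
Heat supplied = 25.774 kW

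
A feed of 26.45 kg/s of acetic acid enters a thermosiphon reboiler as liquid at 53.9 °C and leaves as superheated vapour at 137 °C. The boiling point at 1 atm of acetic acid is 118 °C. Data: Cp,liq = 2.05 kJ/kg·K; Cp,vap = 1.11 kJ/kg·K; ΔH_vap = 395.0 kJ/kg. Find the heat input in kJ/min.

Q = 869000 kJ/min

liquid 53.9→118 °C: 131.4 kJ/kg
vaporisation at 118 °C: 395 kJ/kg
vapour 118→137 °C: 21.09 kJ/kg
Δh = 131.4 + 395 + 21.09 = 547.5 kJ/kg
Q = ṁ·Δh = 26.45 kg/s × 547.5 kJ/kg = 14481 kJ/s
|Q| = 14481 kW = 868870 kJ/min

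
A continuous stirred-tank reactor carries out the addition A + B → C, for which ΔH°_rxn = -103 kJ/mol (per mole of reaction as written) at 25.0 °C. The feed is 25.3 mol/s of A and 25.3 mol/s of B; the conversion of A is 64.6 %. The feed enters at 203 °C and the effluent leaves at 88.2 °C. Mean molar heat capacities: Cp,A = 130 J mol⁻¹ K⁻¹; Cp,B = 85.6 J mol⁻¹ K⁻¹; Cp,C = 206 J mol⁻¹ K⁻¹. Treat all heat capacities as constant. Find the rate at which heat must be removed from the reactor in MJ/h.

Q_out = 8350 MJ/h

Extent of reaction ξ = 0.646 × 25.3 = 16.344 mol/s
Reaction term: ξ·ΔH°_rxn = 16.344 × -103 = -1683.4 kJ/s
Sensible, feed 203→25 °C: -970.93 kJ/s
Outlet flows (mol/s): A 8.9562, B 8.9562, C 16.344
Sensible, products 25→88.2 °C: 334.82 kJ/s
Q = ΔH = -2319.5 kJ/s = -2319.5 kW
Heat removed = 8350.3 MJ/h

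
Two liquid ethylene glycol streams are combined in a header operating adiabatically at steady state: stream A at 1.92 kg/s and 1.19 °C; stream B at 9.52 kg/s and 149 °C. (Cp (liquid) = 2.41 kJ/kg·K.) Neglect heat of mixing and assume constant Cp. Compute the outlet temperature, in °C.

No heat crosses the boundary, so H_out = H_in.
T_out = Σ ṁᵢCp,ᵢTᵢ / Σ ṁᵢCp,ᵢ
      = 3424 / 27.57 = 124.19 °C

T_out = 124 °C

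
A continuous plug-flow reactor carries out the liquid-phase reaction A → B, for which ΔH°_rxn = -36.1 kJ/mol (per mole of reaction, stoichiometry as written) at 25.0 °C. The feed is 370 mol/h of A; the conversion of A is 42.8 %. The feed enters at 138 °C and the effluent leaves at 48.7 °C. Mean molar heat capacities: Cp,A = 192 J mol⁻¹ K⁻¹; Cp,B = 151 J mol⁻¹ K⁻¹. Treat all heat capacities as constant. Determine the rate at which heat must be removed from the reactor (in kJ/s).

Extent of reaction ξ = 0.428 × 370 = 158.36 mol/h
Reaction term: ξ·ΔH°_rxn = 158.36 × -36.1 = -5716.8 kJ/h
Sensible, feed 138→25 °C: -8027.5 kJ/h
Outlet flows (mol/h): A 211.64, B 158.36
Sensible, products 25→48.7 °C: 1529.8 kJ/h
Q = ΔH = -12215 kJ/h = -3.3929 kW
Heat removed = 3.3929 kJ/s

Q_out = 3.39 kJ/s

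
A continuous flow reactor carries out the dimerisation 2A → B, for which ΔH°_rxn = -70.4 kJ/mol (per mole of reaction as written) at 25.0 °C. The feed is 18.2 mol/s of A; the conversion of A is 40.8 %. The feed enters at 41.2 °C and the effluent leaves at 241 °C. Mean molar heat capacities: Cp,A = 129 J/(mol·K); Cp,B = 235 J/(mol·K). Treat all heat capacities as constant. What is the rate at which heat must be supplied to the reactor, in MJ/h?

Extent of reaction ξ = 0.408 × 18.2 / 2 = 3.7128 mol/s
Reaction term: ξ·ΔH°_rxn = 3.7128 × -70.4 = -261.38 kJ/s
Sensible, feed 41.2→25 °C: -38.034 kJ/s
Outlet flows (mol/s): A 10.774, B 3.7128
Sensible, products 25→241 °C: 488.68 kJ/s
Q = ΔH = 189.26 kJ/s = 189.26 kW
Heat supplied = 681.35 MJ/h

Q_in = 681 MJ/h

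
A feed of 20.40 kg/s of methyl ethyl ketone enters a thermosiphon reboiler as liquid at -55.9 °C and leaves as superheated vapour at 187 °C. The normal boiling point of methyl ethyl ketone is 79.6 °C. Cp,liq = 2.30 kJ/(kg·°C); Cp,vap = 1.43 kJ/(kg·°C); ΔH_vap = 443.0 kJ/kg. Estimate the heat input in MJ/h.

liquid -55.9→79.6 °C: 311.65 kJ/kg
vaporisation at 79.6 °C: 443 kJ/kg
vapour 79.6→187 °C: 153.58 kJ/kg
Δh = 311.65 + 443 + 153.58 = 908.23 kJ/kg
Q = ṁ·Δh = 20.40 kg/s × 908.23 kJ/kg = 18528 kJ/s
|Q| = 18528 kW = 66701 MJ/h

Q = 66700 MJ/h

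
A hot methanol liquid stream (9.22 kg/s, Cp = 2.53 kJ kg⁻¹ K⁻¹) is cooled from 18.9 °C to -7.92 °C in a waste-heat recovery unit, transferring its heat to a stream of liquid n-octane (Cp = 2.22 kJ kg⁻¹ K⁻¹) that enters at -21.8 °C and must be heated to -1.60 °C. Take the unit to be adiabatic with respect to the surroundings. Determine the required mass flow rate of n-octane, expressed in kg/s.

Heat released by hot stream: Q = 9.22 × 2.53 × (18.9 − -7.92) = 625.62 kJ/s
Energy balance on cold side (adiabatic exchanger): Q = ṁ_c·Cp_c·(T_c,out − T_c,in)
ṁ_c = 625.62 / [2.22 × (-1.60 − -21.8)] = 13.951 kg/s

ṁ_c = 14.0 kg/s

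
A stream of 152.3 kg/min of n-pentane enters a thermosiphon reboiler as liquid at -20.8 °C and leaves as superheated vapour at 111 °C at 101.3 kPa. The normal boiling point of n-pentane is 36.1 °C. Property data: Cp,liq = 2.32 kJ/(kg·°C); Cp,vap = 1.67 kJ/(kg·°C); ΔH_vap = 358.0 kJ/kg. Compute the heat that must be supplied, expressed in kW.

liquid -20.8→36.1 °C: 132.01 kJ/kg
vaporisation at 36.1 °C: 358 kJ/kg
vapour 36.1→111 °C: 125.08 kJ/kg
Δh = 132.01 + 358 + 125.08 = 615.09 kJ/kg
Q = ṁ·Δh = 152.3 kg/min × 615.09 kJ/kg = 93678 kJ/min
|Q| = 1561.3 kW

Q = 1560 kW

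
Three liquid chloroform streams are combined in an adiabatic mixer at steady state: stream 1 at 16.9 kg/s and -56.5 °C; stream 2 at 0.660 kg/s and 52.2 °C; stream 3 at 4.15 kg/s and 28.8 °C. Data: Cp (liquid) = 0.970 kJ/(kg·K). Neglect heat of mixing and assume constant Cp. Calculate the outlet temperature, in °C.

T_out = -36.9 °C

No heat crosses the boundary, so H_out = H_in.
T_out = Σ ṁᵢCp,ᵢTᵢ / Σ ṁᵢCp,ᵢ
      = -776.85 / 21.059 = -36.89 °C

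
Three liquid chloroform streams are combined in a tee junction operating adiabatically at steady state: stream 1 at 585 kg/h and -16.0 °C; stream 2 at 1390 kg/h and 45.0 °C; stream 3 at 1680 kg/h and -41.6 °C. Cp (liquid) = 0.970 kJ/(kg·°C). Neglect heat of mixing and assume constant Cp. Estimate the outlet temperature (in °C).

Energy balance with Q = 0: Σ ṁᵢCp,ᵢ(T_out − Tᵢ) = 0
Σ ṁᵢCp,ᵢTᵢ = 585×0.970×-16.0 + 1390×0.970×45.0 + 1680×0.970×-41.6 = -16197
Σ ṁᵢCp,ᵢ = 585×0.970 + 1390×0.970 + 1680×0.970 = 3545.3
T_out = -16197 / 3545.3 = -4.5685 °C

T_out = -4.57 °C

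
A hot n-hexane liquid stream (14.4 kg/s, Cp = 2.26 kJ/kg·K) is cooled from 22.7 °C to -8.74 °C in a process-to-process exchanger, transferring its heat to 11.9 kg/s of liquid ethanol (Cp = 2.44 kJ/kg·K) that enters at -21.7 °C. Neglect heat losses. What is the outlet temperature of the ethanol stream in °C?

T_c,out = 13.5 °C

Heat released by hot stream: Q = 14.4 × 2.26 × (22.7 − -8.74) = 1023.2 kJ/s
Energy balance on cold side (adiabatic exchanger): Q = ṁ_c·Cp_c·(T_c,out − T_c,in)
T_c,out = -21.7 + 1023.2/(11.9 × 2.44) = 13.538 °C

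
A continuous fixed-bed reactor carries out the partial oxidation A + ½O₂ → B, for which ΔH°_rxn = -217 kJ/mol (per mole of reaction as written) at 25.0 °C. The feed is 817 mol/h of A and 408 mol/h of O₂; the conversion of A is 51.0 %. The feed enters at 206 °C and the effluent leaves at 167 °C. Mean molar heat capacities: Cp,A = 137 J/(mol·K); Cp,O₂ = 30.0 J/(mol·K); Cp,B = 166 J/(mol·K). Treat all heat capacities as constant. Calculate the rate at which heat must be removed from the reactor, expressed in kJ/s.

Extent of reaction ξ = 0.510 × 817 = 416.67 mol/h
Reaction term: ξ·ΔH°_rxn = 416.67 × -217 = -90417 kJ/h
Sensible, feed 206→25 °C: -22475 kJ/h
Outlet flows (mol/h): A 400.33, O₂ 199.66, B 416.67
Sensible, products 25→167 °C: 18460 kJ/h
Q = ΔH = -94432 kJ/h = -26.231 kW
Heat removed = 26.231 kJ/s

Q_out = 26.2 kJ/s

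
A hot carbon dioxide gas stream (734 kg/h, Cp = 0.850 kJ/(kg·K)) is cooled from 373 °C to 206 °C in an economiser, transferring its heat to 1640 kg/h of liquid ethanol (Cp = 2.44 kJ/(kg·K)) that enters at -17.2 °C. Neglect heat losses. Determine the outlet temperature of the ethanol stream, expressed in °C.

T_c,out = 8.84 °C

Heat released by hot stream: Q = 734 × 0.850 × (373 − 206) = 104190 kJ/h
Energy balance on cold side (adiabatic exchanger): Q = ṁ_c·Cp_c·(T_c,out − T_c,in)
T_c,out = -17.2 + 104190/(1640 × 2.44) = 8.8374 °C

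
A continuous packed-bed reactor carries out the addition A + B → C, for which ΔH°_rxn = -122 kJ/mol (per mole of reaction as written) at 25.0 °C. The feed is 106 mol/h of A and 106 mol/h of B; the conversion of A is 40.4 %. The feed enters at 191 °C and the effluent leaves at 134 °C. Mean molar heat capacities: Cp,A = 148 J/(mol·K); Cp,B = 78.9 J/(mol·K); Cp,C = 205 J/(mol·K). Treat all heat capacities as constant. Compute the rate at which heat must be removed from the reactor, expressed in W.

Extent of reaction ξ = 0.404 × 106 = 42.824 mol/h
Reaction term: ξ·ΔH°_rxn = 42.824 × -122 = -5224.5 kJ/h
Sensible, feed 191→25 °C: -3992.5 kJ/h
Outlet flows (mol/h): A 63.176, B 63.176, C 42.824
Sensible, products 25→134 °C: 2519.4 kJ/h
Q = ΔH = -6697.7 kJ/h = -1.8605 kW
Heat removed = 1860.5 W

Q_out = 1860 W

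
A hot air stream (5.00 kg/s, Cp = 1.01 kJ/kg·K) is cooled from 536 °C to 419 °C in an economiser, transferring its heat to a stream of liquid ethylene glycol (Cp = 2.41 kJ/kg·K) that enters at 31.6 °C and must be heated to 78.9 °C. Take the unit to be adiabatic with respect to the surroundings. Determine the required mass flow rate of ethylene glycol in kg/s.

Heat released by hot stream: Q = 5.00 × 1.01 × (536 − 419) = 590.85 kJ/s
Energy balance on cold side (adiabatic exchanger): Q = ṁ_c·Cp_c·(T_c,out − T_c,in)
ṁ_c = 590.85 / [2.41 × (78.9 − 31.6)] = 5.1832 kg/s

ṁ_c = 5.18 kg/s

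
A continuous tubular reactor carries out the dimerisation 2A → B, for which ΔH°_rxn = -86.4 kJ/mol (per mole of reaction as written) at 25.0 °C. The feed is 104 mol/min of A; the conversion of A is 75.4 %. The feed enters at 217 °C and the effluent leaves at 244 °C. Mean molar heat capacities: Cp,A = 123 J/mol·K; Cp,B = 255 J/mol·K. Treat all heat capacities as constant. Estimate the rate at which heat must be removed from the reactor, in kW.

Q_out = 49.4 kW

Extent of reaction ξ = 0.754 × 104 / 2 = 39.208 mol/min
Reaction term: ξ·ΔH°_rxn = 39.208 × -86.4 = -3387.6 kJ/min
Sensible, feed 217→25 °C: -2456.1 kJ/min
Outlet flows (mol/min): A 25.584, B 39.208
Sensible, products 25→244 °C: 2878.7 kJ/min
Q = ΔH = -2964.9 kJ/min = -49.415 kW
Heat removed = 49.415 kW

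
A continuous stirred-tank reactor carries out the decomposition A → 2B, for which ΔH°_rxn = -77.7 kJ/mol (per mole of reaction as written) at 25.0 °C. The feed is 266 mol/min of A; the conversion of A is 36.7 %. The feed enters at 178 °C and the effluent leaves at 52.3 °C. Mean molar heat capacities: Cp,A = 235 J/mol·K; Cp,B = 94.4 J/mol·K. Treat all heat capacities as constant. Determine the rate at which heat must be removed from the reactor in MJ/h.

Extent of reaction ξ = 0.367 × 266 = 97.622 mol/min
Reaction term: ξ·ΔH°_rxn = 97.622 × -77.7 = -7585.2 kJ/min
Sensible, feed 178→25 °C: -9564 kJ/min
Outlet flows (mol/min): A 168.38, B 195.24
Sensible, products 25→52.3 °C: 1583.4 kJ/min
Q = ΔH = -15566 kJ/min = -259.43 kW
Heat removed = 933.95 MJ/h

Q_out = 934 MJ/h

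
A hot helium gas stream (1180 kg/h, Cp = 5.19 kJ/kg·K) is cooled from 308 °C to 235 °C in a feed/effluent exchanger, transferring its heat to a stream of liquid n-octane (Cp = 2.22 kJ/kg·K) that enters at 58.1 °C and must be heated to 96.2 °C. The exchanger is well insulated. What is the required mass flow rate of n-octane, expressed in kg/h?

Heat released by hot stream: Q = 1180 × 5.19 × (308 − 235) = 447070 kJ/h
Energy balance on cold side (adiabatic exchanger): Q = ṁ_c·Cp_c·(T_c,out − T_c,in)
ṁ_c = 447070 / [2.22 × (96.2 − 58.1)] = 5285.6 kg/h

ṁ_c = 5290 kg/h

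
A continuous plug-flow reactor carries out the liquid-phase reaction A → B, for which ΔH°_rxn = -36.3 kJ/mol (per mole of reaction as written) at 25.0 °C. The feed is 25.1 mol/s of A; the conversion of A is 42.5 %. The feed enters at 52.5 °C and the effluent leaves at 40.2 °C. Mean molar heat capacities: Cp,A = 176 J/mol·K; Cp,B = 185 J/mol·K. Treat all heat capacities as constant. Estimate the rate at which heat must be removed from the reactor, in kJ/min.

Q_out = 26400 kJ/min

Extent of reaction ξ = 0.425 × 25.1 = 10.668 mol/s
Reaction term: ξ·ΔH°_rxn = 10.668 × -36.3 = -387.23 kJ/s
Sensible, feed 52.5→25 °C: -121.48 kJ/s
Outlet flows (mol/s): A 14.433, B 10.668
Sensible, products 25→40.2 °C: 68.607 kJ/s
Q = ΔH = -440.11 kJ/s = -440.11 kW
Heat removed = 26406 kJ/min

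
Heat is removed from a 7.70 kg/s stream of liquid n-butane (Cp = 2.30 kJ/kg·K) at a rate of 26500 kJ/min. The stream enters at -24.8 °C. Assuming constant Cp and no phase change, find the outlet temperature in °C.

Q = 26500 kJ/min = 441.67 kJ/s
ΔT = Q/(ṁ·Cp) = 441.67/(7.70×2.30) = 24.939 K
T_out = -24.8 − 24.939 = -49.739 °C

T_out = -49.7 °C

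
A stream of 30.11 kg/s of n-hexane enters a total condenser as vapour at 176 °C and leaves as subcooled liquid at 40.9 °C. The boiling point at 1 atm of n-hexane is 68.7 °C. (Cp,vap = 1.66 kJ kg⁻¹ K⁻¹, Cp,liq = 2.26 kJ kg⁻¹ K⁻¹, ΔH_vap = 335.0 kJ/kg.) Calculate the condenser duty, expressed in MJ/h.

Q_c = 62400 MJ/h

vapour 176→68.7 °C: -178.12 kJ/kg
condensation at 68.7 °C: -335 kJ/kg
liquid 68.7→40.9 °C: -62.828 kJ/kg
Δh = -178.12 + -335 + -62.828 = -575.95 kJ/kg
Q = ṁ·Δh = 30.11 kg/s × -575.95 kJ/kg = -17342 kJ/s
|Q| = 17342 kW = 62430 MJ/h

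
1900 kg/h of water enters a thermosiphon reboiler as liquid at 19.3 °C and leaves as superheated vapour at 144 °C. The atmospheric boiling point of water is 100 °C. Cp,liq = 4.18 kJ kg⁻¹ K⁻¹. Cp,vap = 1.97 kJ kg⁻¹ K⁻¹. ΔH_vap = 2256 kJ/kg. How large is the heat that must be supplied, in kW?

Q = 1410 kW

liquid 19.3→100 °C: 337.33 kJ/kg
vaporisation at 100 °C: 2256 kJ/kg
vapour 100→144 °C: 86.68 kJ/kg
Δh = 337.33 + 2256 + 86.68 = 2680 kJ/kg
Q = ṁ·Δh = 1900 kg/h × 2680 kJ/kg = 5.092e+06 kJ/h
|Q| = 1414.4 kW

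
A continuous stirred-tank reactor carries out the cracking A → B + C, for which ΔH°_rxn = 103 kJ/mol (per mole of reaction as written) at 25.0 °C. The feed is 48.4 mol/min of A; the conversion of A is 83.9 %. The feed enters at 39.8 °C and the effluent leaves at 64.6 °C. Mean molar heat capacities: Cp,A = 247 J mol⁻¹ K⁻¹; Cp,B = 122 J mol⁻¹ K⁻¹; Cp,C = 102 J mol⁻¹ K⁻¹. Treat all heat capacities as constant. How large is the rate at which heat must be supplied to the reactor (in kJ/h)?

Q_in = 267000 kJ/h

Extent of reaction ξ = 0.839 × 48.4 = 40.608 mol/min
Reaction term: ξ·ΔH°_rxn = 40.608 × 103 = 4182.6 kJ/min
Sensible, feed 39.8→25 °C: -176.93 kJ/min
Outlet flows (mol/min): A 7.7924, B 40.608, C 40.608
Sensible, products 25→64.6 °C: 436.42 kJ/min
Q = ΔH = 4442.1 kJ/min = 74.035 kW
Heat supplied = 266520 kJ/h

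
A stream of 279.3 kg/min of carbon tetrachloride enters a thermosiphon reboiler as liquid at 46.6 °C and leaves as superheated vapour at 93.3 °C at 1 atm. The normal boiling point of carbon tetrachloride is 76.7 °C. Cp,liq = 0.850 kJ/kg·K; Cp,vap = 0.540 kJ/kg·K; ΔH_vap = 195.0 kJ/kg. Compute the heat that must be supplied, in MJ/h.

liquid 46.6→76.7 °C: 25.585 kJ/kg
vaporisation at 76.7 °C: 195 kJ/kg
vapour 76.7→93.3 °C: 8.964 kJ/kg
Δh = 25.585 + 195 + 8.964 = 229.55 kJ/kg
Q = ṁ·Δh = 279.3 kg/min × 229.55 kJ/kg = 64113 kJ/min
|Q| = 1068.6 kW = 3846.8 MJ/h

Q = 3850 MJ/h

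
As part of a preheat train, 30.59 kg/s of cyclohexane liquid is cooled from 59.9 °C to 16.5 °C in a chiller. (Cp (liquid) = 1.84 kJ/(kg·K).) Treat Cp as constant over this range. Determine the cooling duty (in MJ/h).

Q = ṁ·Cp·ΔT = 30.59 × 1.84 × (16.5 − 59.9) = -2442.8 kJ/s
Cooling duty = 8794.1 MJ/h

Q_c = 8790 MJ/h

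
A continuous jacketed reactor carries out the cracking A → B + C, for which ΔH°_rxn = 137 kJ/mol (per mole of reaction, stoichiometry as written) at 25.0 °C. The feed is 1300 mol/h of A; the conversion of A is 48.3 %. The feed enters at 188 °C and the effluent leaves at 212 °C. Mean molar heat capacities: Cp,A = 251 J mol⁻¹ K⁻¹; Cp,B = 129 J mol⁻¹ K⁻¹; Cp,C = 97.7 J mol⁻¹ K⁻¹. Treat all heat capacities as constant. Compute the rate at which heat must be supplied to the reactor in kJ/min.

Extent of reaction ξ = 0.483 × 1300 = 627.9 mol/h
Reaction term: ξ·ΔH°_rxn = 627.9 × 137 = 86022 kJ/h
Sensible, feed 188→25 °C: -53187 kJ/h
Outlet flows (mol/h): A 672.1, B 627.9, C 627.9
Sensible, products 25→212 °C: 58165 kJ/h
Q = ΔH = 91000 kJ/h = 25.278 kW
Heat supplied = 1516.7 kJ/min

Q_in = 1520 kJ/min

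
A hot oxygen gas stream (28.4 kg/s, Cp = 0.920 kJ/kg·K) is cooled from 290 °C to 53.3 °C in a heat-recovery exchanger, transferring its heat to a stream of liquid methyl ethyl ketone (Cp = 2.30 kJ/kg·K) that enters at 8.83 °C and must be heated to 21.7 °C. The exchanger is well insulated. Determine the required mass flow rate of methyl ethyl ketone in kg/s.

ṁ_c = 209 kg/s

Heat released by hot stream: Q = 28.4 × 0.920 × (290 − 53.3) = 6184.5 kJ/s
Energy balance on cold side (adiabatic exchanger): Q = ṁ_c·Cp_c·(T_c,out − T_c,in)
ṁ_c = 6184.5 / [2.30 × (21.7 − 8.83)] = 208.93 kg/s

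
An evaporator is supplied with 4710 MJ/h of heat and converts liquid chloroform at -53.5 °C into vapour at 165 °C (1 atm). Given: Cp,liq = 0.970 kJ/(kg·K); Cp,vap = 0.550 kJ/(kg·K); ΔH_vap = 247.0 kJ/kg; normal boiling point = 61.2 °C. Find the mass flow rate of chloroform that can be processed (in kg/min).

ṁ = 189 kg/min

Δh = 0.970×(61.2−-53.5) + 247.0 + 0.550×(165−61.2) = 415.35 kJ/kg
Q = 4710 MJ/h = 1308.3 kJ/s = 78500 kJ/min
ṁ = Q/Δh = 78500 / 415.35 = 189 kg/min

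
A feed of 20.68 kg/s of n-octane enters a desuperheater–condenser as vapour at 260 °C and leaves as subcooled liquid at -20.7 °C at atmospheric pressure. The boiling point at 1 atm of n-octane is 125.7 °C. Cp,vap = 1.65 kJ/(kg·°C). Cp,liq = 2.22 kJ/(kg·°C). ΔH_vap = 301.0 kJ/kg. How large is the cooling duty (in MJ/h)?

vapour 260→125.7 °C: -221.59 kJ/kg
condensation at 125.7 °C: -301 kJ/kg
liquid 125.7→-20.7 °C: -325.01 kJ/kg
Δh = -221.59 + -301 + -325.01 = -847.6 kJ/kg
Q = ṁ·Δh = 20.68 kg/s × -847.6 kJ/kg = -17528 kJ/s
|Q| = 17528 kW = 63102 MJ/h

Q_c = 63100 MJ/h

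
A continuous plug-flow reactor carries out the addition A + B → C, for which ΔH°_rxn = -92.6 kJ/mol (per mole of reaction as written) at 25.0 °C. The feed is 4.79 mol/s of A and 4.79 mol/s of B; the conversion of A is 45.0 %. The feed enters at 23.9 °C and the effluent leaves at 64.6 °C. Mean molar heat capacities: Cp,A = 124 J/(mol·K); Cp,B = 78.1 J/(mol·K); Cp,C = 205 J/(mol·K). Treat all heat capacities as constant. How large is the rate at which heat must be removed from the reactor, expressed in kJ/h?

Extent of reaction ξ = 0.450 × 4.79 = 2.1555 mol/s
Reaction term: ξ·ΔH°_rxn = 2.1555 × -92.6 = -199.6 kJ/s
Sensible, feed 23.9→25 °C: 1.0649 kJ/s
Outlet flows (mol/s): A 2.6345, B 2.6345, C 2.1555
Sensible, products 25→64.6 °C: 38.583 kJ/s
Q = ΔH = -159.95 kJ/s = -159.95 kW
Heat removed = 575830 kJ/h

Q_out = 576000 kJ/h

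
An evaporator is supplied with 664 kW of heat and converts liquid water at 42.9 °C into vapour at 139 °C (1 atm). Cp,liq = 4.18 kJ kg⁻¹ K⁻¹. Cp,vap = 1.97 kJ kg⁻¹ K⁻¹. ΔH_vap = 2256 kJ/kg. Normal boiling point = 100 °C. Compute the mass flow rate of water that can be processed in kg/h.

Δh = 4.18×(100−42.9) + 2256 + 1.97×(139−100) = 2571.5 kJ/kg
Q = 664 kW = 664 kJ/s = 2.3904e+06 kJ/h
ṁ = Q/Δh = 2.3904e+06 / 2571.5 = 929.57 kg/h

ṁ = 930 kg/h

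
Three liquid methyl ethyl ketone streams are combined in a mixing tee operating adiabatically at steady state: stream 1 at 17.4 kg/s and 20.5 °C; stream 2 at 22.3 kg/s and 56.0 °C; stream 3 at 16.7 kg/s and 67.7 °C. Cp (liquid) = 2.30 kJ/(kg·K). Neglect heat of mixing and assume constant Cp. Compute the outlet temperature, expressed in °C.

T_out = 48.5 °C

Energy balance with Q = 0: Σ ṁᵢCp,ᵢ(T_out − Tᵢ) = 0
T_out = Σ ṁᵢCp,ᵢTᵢ / Σ ṁᵢCp,ᵢ
      = 6293 / 129.72 = 48.512 °C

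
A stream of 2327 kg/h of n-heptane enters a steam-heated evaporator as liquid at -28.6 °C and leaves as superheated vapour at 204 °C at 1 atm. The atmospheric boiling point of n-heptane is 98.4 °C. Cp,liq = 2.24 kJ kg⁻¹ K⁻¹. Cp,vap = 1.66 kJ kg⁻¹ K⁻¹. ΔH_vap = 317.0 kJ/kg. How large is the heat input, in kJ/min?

Q = 30100 kJ/min

liquid -28.6→98.4 °C: 284.48 kJ/kg
vaporisation at 98.4 °C: 317 kJ/kg
vapour 98.4→204 °C: 175.3 kJ/kg
Δh = 284.48 + 317 + 175.3 = 776.78 kJ/kg
Q = ṁ·Δh = 2327 kg/h × 776.78 kJ/kg = 1.8076e+06 kJ/h
|Q| = 502.1 kW = 30126 kJ/min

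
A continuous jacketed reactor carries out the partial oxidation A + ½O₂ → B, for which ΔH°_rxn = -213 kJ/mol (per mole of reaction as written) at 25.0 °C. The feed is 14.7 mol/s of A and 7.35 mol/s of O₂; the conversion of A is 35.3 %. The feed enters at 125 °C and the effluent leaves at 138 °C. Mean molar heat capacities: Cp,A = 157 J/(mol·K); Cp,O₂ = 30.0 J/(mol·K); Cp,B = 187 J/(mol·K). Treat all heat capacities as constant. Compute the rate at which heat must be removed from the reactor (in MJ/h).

Q_out = 3830 MJ/h

Extent of reaction ξ = 0.353 × 14.7 = 5.1891 mol/s
Reaction term: ξ·ΔH°_rxn = 5.1891 × -213 = -1105.3 kJ/s
Sensible, feed 125→25 °C: -252.84 kJ/s
Outlet flows (mol/s): A 9.5109, O₂ 4.7554, B 5.1891
Sensible, products 25→138 °C: 294.5 kJ/s
Q = ΔH = -1063.6 kJ/s = -1063.6 kW
Heat removed = 3829 MJ/h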